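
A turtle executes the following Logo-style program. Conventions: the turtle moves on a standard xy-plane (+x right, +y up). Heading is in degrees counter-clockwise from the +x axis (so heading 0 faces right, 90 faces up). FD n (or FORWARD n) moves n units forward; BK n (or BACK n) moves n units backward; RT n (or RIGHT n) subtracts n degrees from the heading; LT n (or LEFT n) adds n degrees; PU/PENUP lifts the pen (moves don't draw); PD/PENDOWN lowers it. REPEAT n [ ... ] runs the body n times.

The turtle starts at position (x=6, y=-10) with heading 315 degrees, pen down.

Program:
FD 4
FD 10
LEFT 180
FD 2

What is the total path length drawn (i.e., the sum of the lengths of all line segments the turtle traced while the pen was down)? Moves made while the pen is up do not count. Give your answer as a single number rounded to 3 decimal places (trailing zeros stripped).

Answer: 16

Derivation:
Executing turtle program step by step:
Start: pos=(6,-10), heading=315, pen down
FD 4: (6,-10) -> (8.828,-12.828) [heading=315, draw]
FD 10: (8.828,-12.828) -> (15.899,-19.899) [heading=315, draw]
LT 180: heading 315 -> 135
FD 2: (15.899,-19.899) -> (14.485,-18.485) [heading=135, draw]
Final: pos=(14.485,-18.485), heading=135, 3 segment(s) drawn

Segment lengths:
  seg 1: (6,-10) -> (8.828,-12.828), length = 4
  seg 2: (8.828,-12.828) -> (15.899,-19.899), length = 10
  seg 3: (15.899,-19.899) -> (14.485,-18.485), length = 2
Total = 16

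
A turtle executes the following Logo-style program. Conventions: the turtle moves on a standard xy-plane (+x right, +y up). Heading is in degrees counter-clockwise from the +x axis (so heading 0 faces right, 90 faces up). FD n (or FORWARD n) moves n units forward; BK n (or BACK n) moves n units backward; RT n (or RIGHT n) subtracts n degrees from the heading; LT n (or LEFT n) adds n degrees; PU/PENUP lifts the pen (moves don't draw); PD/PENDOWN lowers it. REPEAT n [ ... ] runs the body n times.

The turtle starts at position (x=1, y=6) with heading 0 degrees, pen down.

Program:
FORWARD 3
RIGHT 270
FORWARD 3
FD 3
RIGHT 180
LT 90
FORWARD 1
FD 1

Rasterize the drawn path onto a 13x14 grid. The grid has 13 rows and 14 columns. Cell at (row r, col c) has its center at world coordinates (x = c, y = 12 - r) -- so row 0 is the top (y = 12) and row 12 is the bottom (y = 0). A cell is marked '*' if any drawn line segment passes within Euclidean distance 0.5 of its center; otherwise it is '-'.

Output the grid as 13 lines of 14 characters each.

Answer: ----***-------
----*---------
----*---------
----*---------
----*---------
----*---------
-****---------
--------------
--------------
--------------
--------------
--------------
--------------

Derivation:
Segment 0: (1,6) -> (4,6)
Segment 1: (4,6) -> (4,9)
Segment 2: (4,9) -> (4,12)
Segment 3: (4,12) -> (5,12)
Segment 4: (5,12) -> (6,12)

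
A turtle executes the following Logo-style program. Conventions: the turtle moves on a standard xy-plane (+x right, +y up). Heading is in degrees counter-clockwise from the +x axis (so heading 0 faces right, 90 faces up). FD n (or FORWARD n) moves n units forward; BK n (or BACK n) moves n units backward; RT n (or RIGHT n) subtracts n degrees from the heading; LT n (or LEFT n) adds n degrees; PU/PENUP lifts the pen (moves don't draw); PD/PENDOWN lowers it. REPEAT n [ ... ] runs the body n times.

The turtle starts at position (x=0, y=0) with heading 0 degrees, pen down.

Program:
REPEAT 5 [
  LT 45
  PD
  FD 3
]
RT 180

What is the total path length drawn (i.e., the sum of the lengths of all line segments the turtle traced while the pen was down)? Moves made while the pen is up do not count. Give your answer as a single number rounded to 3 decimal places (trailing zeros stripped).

Answer: 15

Derivation:
Executing turtle program step by step:
Start: pos=(0,0), heading=0, pen down
REPEAT 5 [
  -- iteration 1/5 --
  LT 45: heading 0 -> 45
  PD: pen down
  FD 3: (0,0) -> (2.121,2.121) [heading=45, draw]
  -- iteration 2/5 --
  LT 45: heading 45 -> 90
  PD: pen down
  FD 3: (2.121,2.121) -> (2.121,5.121) [heading=90, draw]
  -- iteration 3/5 --
  LT 45: heading 90 -> 135
  PD: pen down
  FD 3: (2.121,5.121) -> (0,7.243) [heading=135, draw]
  -- iteration 4/5 --
  LT 45: heading 135 -> 180
  PD: pen down
  FD 3: (0,7.243) -> (-3,7.243) [heading=180, draw]
  -- iteration 5/5 --
  LT 45: heading 180 -> 225
  PD: pen down
  FD 3: (-3,7.243) -> (-5.121,5.121) [heading=225, draw]
]
RT 180: heading 225 -> 45
Final: pos=(-5.121,5.121), heading=45, 5 segment(s) drawn

Segment lengths:
  seg 1: (0,0) -> (2.121,2.121), length = 3
  seg 2: (2.121,2.121) -> (2.121,5.121), length = 3
  seg 3: (2.121,5.121) -> (0,7.243), length = 3
  seg 4: (0,7.243) -> (-3,7.243), length = 3
  seg 5: (-3,7.243) -> (-5.121,5.121), length = 3
Total = 15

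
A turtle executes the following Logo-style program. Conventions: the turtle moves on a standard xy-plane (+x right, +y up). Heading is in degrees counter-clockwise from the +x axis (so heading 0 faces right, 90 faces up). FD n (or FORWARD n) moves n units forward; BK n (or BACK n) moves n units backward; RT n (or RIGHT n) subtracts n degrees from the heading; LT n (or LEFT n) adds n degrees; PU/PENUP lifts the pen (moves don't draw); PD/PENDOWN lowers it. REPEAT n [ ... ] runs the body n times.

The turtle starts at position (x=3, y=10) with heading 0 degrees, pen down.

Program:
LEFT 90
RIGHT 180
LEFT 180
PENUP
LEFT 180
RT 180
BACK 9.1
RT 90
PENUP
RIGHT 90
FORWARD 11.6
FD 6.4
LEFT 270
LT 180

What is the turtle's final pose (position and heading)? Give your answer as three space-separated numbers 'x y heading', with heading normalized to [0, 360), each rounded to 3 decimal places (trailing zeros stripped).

Answer: 3 -17.1 0

Derivation:
Executing turtle program step by step:
Start: pos=(3,10), heading=0, pen down
LT 90: heading 0 -> 90
RT 180: heading 90 -> 270
LT 180: heading 270 -> 90
PU: pen up
LT 180: heading 90 -> 270
RT 180: heading 270 -> 90
BK 9.1: (3,10) -> (3,0.9) [heading=90, move]
RT 90: heading 90 -> 0
PU: pen up
RT 90: heading 0 -> 270
FD 11.6: (3,0.9) -> (3,-10.7) [heading=270, move]
FD 6.4: (3,-10.7) -> (3,-17.1) [heading=270, move]
LT 270: heading 270 -> 180
LT 180: heading 180 -> 0
Final: pos=(3,-17.1), heading=0, 0 segment(s) drawn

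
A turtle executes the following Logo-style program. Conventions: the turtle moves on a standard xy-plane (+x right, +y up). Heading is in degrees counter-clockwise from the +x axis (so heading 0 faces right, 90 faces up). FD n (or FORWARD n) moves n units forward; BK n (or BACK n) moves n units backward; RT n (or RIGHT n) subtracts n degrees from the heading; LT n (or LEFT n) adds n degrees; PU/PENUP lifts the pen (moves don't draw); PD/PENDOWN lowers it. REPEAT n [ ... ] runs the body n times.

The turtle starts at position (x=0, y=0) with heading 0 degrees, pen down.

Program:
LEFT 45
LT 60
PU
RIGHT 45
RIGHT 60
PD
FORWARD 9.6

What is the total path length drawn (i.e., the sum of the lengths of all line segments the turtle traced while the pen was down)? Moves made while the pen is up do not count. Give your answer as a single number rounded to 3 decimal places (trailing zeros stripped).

Answer: 9.6

Derivation:
Executing turtle program step by step:
Start: pos=(0,0), heading=0, pen down
LT 45: heading 0 -> 45
LT 60: heading 45 -> 105
PU: pen up
RT 45: heading 105 -> 60
RT 60: heading 60 -> 0
PD: pen down
FD 9.6: (0,0) -> (9.6,0) [heading=0, draw]
Final: pos=(9.6,0), heading=0, 1 segment(s) drawn

Segment lengths:
  seg 1: (0,0) -> (9.6,0), length = 9.6
Total = 9.6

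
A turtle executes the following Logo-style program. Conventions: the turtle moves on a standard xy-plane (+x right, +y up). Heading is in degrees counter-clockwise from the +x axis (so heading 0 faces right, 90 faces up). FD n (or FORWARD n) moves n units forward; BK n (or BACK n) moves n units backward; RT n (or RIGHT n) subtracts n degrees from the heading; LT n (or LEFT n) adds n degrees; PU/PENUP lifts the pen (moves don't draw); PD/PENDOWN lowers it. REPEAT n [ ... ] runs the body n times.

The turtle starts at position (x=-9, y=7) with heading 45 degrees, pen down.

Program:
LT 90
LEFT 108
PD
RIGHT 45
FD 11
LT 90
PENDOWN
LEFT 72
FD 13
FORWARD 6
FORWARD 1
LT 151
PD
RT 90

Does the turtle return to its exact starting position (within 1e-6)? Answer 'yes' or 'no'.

Answer: no

Derivation:
Executing turtle program step by step:
Start: pos=(-9,7), heading=45, pen down
LT 90: heading 45 -> 135
LT 108: heading 135 -> 243
PD: pen down
RT 45: heading 243 -> 198
FD 11: (-9,7) -> (-19.462,3.601) [heading=198, draw]
LT 90: heading 198 -> 288
PD: pen down
LT 72: heading 288 -> 0
FD 13: (-19.462,3.601) -> (-6.462,3.601) [heading=0, draw]
FD 6: (-6.462,3.601) -> (-0.462,3.601) [heading=0, draw]
FD 1: (-0.462,3.601) -> (0.538,3.601) [heading=0, draw]
LT 151: heading 0 -> 151
PD: pen down
RT 90: heading 151 -> 61
Final: pos=(0.538,3.601), heading=61, 4 segment(s) drawn

Start position: (-9, 7)
Final position: (0.538, 3.601)
Distance = 10.126; >= 1e-6 -> NOT closed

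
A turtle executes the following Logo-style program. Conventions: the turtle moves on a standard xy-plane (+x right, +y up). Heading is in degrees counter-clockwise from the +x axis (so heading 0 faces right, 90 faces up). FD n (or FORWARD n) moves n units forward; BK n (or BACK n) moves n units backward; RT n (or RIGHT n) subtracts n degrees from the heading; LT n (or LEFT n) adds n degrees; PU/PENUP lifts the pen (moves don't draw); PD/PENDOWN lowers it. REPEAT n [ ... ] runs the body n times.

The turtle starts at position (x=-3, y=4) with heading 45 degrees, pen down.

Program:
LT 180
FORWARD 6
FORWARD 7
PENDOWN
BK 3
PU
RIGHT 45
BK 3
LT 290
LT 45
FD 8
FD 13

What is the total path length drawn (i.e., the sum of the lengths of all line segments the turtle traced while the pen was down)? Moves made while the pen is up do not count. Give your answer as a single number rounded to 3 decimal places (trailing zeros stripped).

Answer: 16

Derivation:
Executing turtle program step by step:
Start: pos=(-3,4), heading=45, pen down
LT 180: heading 45 -> 225
FD 6: (-3,4) -> (-7.243,-0.243) [heading=225, draw]
FD 7: (-7.243,-0.243) -> (-12.192,-5.192) [heading=225, draw]
PD: pen down
BK 3: (-12.192,-5.192) -> (-10.071,-3.071) [heading=225, draw]
PU: pen up
RT 45: heading 225 -> 180
BK 3: (-10.071,-3.071) -> (-7.071,-3.071) [heading=180, move]
LT 290: heading 180 -> 110
LT 45: heading 110 -> 155
FD 8: (-7.071,-3.071) -> (-14.322,0.31) [heading=155, move]
FD 13: (-14.322,0.31) -> (-26.104,5.804) [heading=155, move]
Final: pos=(-26.104,5.804), heading=155, 3 segment(s) drawn

Segment lengths:
  seg 1: (-3,4) -> (-7.243,-0.243), length = 6
  seg 2: (-7.243,-0.243) -> (-12.192,-5.192), length = 7
  seg 3: (-12.192,-5.192) -> (-10.071,-3.071), length = 3
Total = 16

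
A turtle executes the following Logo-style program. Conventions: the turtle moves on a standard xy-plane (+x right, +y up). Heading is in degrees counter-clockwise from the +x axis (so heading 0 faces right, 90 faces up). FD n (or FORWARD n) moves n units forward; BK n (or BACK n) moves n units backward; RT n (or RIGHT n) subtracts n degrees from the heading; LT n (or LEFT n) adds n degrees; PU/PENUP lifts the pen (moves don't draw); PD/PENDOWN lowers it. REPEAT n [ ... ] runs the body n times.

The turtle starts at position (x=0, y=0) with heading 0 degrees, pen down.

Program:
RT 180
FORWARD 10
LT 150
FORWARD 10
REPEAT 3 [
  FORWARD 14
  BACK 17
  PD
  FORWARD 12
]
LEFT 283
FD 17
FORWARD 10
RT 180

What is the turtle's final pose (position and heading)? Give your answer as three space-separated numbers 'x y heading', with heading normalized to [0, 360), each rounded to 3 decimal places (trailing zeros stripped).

Executing turtle program step by step:
Start: pos=(0,0), heading=0, pen down
RT 180: heading 0 -> 180
FD 10: (0,0) -> (-10,0) [heading=180, draw]
LT 150: heading 180 -> 330
FD 10: (-10,0) -> (-1.34,-5) [heading=330, draw]
REPEAT 3 [
  -- iteration 1/3 --
  FD 14: (-1.34,-5) -> (10.785,-12) [heading=330, draw]
  BK 17: (10.785,-12) -> (-3.938,-3.5) [heading=330, draw]
  PD: pen down
  FD 12: (-3.938,-3.5) -> (6.454,-9.5) [heading=330, draw]
  -- iteration 2/3 --
  FD 14: (6.454,-9.5) -> (18.579,-16.5) [heading=330, draw]
  BK 17: (18.579,-16.5) -> (3.856,-8) [heading=330, draw]
  PD: pen down
  FD 12: (3.856,-8) -> (14.249,-14) [heading=330, draw]
  -- iteration 3/3 --
  FD 14: (14.249,-14) -> (26.373,-21) [heading=330, draw]
  BK 17: (26.373,-21) -> (11.651,-12.5) [heading=330, draw]
  PD: pen down
  FD 12: (11.651,-12.5) -> (22.043,-18.5) [heading=330, draw]
]
LT 283: heading 330 -> 253
FD 17: (22.043,-18.5) -> (17.073,-34.757) [heading=253, draw]
FD 10: (17.073,-34.757) -> (14.149,-44.32) [heading=253, draw]
RT 180: heading 253 -> 73
Final: pos=(14.149,-44.32), heading=73, 13 segment(s) drawn

Answer: 14.149 -44.32 73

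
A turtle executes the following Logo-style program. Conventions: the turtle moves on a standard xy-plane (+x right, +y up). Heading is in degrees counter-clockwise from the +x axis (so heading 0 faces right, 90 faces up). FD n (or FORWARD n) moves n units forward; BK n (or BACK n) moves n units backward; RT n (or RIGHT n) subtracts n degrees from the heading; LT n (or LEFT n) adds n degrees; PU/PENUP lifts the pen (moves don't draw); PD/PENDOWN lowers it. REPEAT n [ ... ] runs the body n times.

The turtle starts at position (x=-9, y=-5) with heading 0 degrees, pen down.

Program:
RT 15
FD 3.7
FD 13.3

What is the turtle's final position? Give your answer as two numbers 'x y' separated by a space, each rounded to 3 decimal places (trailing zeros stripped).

Answer: 7.421 -9.4

Derivation:
Executing turtle program step by step:
Start: pos=(-9,-5), heading=0, pen down
RT 15: heading 0 -> 345
FD 3.7: (-9,-5) -> (-5.426,-5.958) [heading=345, draw]
FD 13.3: (-5.426,-5.958) -> (7.421,-9.4) [heading=345, draw]
Final: pos=(7.421,-9.4), heading=345, 2 segment(s) drawn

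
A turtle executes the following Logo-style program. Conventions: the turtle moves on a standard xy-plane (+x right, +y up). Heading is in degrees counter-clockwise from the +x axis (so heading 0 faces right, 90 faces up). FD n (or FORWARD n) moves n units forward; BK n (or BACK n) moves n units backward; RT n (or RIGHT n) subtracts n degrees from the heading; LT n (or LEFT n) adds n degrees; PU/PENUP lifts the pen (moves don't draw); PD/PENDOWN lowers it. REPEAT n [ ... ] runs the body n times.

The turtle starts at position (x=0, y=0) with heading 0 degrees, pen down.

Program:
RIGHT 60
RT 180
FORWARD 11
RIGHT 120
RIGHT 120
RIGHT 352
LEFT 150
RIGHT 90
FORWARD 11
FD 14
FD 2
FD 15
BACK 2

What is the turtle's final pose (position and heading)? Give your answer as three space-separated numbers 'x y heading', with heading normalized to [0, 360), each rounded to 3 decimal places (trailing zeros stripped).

Executing turtle program step by step:
Start: pos=(0,0), heading=0, pen down
RT 60: heading 0 -> 300
RT 180: heading 300 -> 120
FD 11: (0,0) -> (-5.5,9.526) [heading=120, draw]
RT 120: heading 120 -> 0
RT 120: heading 0 -> 240
RT 352: heading 240 -> 248
LT 150: heading 248 -> 38
RT 90: heading 38 -> 308
FD 11: (-5.5,9.526) -> (1.272,0.858) [heading=308, draw]
FD 14: (1.272,0.858) -> (9.892,-10.174) [heading=308, draw]
FD 2: (9.892,-10.174) -> (11.123,-11.75) [heading=308, draw]
FD 15: (11.123,-11.75) -> (20.358,-23.57) [heading=308, draw]
BK 2: (20.358,-23.57) -> (19.126,-21.994) [heading=308, draw]
Final: pos=(19.126,-21.994), heading=308, 6 segment(s) drawn

Answer: 19.126 -21.994 308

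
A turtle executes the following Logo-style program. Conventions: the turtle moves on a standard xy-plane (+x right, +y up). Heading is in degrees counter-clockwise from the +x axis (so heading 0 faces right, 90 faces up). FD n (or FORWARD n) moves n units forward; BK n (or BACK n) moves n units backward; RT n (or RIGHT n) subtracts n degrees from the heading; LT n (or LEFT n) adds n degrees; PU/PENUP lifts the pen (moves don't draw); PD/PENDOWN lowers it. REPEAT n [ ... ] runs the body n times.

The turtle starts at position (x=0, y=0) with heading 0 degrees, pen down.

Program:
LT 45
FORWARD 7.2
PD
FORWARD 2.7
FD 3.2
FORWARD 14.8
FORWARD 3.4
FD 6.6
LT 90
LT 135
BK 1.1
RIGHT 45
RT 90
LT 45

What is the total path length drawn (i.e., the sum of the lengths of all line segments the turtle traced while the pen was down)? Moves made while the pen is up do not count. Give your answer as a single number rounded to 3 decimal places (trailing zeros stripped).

Executing turtle program step by step:
Start: pos=(0,0), heading=0, pen down
LT 45: heading 0 -> 45
FD 7.2: (0,0) -> (5.091,5.091) [heading=45, draw]
PD: pen down
FD 2.7: (5.091,5.091) -> (7,7) [heading=45, draw]
FD 3.2: (7,7) -> (9.263,9.263) [heading=45, draw]
FD 14.8: (9.263,9.263) -> (19.728,19.728) [heading=45, draw]
FD 3.4: (19.728,19.728) -> (22.132,22.132) [heading=45, draw]
FD 6.6: (22.132,22.132) -> (26.799,26.799) [heading=45, draw]
LT 90: heading 45 -> 135
LT 135: heading 135 -> 270
BK 1.1: (26.799,26.799) -> (26.799,27.899) [heading=270, draw]
RT 45: heading 270 -> 225
RT 90: heading 225 -> 135
LT 45: heading 135 -> 180
Final: pos=(26.799,27.899), heading=180, 7 segment(s) drawn

Segment lengths:
  seg 1: (0,0) -> (5.091,5.091), length = 7.2
  seg 2: (5.091,5.091) -> (7,7), length = 2.7
  seg 3: (7,7) -> (9.263,9.263), length = 3.2
  seg 4: (9.263,9.263) -> (19.728,19.728), length = 14.8
  seg 5: (19.728,19.728) -> (22.132,22.132), length = 3.4
  seg 6: (22.132,22.132) -> (26.799,26.799), length = 6.6
  seg 7: (26.799,26.799) -> (26.799,27.899), length = 1.1
Total = 39

Answer: 39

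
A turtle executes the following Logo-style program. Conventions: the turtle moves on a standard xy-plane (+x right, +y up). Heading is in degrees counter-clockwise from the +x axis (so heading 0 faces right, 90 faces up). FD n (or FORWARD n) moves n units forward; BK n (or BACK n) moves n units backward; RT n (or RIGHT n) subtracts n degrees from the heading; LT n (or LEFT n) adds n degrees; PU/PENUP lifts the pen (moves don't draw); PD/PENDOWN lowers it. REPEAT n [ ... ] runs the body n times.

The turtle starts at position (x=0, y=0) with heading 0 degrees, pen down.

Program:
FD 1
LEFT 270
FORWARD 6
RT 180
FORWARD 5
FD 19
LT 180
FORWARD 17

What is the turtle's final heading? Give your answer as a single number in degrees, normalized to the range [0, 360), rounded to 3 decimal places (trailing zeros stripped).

Executing turtle program step by step:
Start: pos=(0,0), heading=0, pen down
FD 1: (0,0) -> (1,0) [heading=0, draw]
LT 270: heading 0 -> 270
FD 6: (1,0) -> (1,-6) [heading=270, draw]
RT 180: heading 270 -> 90
FD 5: (1,-6) -> (1,-1) [heading=90, draw]
FD 19: (1,-1) -> (1,18) [heading=90, draw]
LT 180: heading 90 -> 270
FD 17: (1,18) -> (1,1) [heading=270, draw]
Final: pos=(1,1), heading=270, 5 segment(s) drawn

Answer: 270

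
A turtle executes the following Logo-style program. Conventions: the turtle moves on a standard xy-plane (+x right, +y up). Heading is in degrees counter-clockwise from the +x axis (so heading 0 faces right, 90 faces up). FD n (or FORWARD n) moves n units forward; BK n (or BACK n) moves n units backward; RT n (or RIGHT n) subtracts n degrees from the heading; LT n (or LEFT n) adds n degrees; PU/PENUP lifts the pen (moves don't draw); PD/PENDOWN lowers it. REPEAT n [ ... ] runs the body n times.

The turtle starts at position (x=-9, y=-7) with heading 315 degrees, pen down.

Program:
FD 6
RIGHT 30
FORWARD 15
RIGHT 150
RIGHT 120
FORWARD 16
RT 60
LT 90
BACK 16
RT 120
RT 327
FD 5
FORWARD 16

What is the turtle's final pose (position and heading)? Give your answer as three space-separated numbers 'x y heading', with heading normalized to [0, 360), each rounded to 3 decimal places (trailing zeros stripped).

Executing turtle program step by step:
Start: pos=(-9,-7), heading=315, pen down
FD 6: (-9,-7) -> (-4.757,-11.243) [heading=315, draw]
RT 30: heading 315 -> 285
FD 15: (-4.757,-11.243) -> (-0.875,-25.732) [heading=285, draw]
RT 150: heading 285 -> 135
RT 120: heading 135 -> 15
FD 16: (-0.875,-25.732) -> (14.58,-21.59) [heading=15, draw]
RT 60: heading 15 -> 315
LT 90: heading 315 -> 45
BK 16: (14.58,-21.59) -> (3.266,-32.904) [heading=45, draw]
RT 120: heading 45 -> 285
RT 327: heading 285 -> 318
FD 5: (3.266,-32.904) -> (6.982,-36.25) [heading=318, draw]
FD 16: (6.982,-36.25) -> (18.872,-46.956) [heading=318, draw]
Final: pos=(18.872,-46.956), heading=318, 6 segment(s) drawn

Answer: 18.872 -46.956 318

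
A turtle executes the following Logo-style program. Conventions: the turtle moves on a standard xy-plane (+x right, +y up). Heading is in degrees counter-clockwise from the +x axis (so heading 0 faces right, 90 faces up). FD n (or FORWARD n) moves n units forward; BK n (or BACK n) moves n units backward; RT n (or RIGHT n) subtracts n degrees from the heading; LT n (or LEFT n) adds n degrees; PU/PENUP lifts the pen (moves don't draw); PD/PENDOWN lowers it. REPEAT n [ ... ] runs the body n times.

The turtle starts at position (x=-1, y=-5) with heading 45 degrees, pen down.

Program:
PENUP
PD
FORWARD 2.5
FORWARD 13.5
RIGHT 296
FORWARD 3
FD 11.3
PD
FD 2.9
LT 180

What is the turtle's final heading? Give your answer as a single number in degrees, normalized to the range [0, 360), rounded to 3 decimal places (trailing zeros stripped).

Answer: 289

Derivation:
Executing turtle program step by step:
Start: pos=(-1,-5), heading=45, pen down
PU: pen up
PD: pen down
FD 2.5: (-1,-5) -> (0.768,-3.232) [heading=45, draw]
FD 13.5: (0.768,-3.232) -> (10.314,6.314) [heading=45, draw]
RT 296: heading 45 -> 109
FD 3: (10.314,6.314) -> (9.337,9.15) [heading=109, draw]
FD 11.3: (9.337,9.15) -> (5.658,19.835) [heading=109, draw]
PD: pen down
FD 2.9: (5.658,19.835) -> (4.714,22.577) [heading=109, draw]
LT 180: heading 109 -> 289
Final: pos=(4.714,22.577), heading=289, 5 segment(s) drawn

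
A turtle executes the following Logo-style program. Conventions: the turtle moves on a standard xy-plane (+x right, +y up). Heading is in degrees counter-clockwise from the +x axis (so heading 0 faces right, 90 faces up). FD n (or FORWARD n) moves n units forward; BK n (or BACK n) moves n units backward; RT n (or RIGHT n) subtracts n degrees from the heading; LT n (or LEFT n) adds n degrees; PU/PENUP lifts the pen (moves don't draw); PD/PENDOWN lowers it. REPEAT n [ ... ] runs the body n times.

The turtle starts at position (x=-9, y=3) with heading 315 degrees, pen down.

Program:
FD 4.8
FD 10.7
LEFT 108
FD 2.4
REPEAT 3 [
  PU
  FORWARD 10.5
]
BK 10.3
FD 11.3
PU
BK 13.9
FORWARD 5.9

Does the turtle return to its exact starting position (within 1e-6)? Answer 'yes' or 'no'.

Executing turtle program step by step:
Start: pos=(-9,3), heading=315, pen down
FD 4.8: (-9,3) -> (-5.606,-0.394) [heading=315, draw]
FD 10.7: (-5.606,-0.394) -> (1.96,-7.96) [heading=315, draw]
LT 108: heading 315 -> 63
FD 2.4: (1.96,-7.96) -> (3.05,-5.822) [heading=63, draw]
REPEAT 3 [
  -- iteration 1/3 --
  PU: pen up
  FD 10.5: (3.05,-5.822) -> (7.817,3.534) [heading=63, move]
  -- iteration 2/3 --
  PU: pen up
  FD 10.5: (7.817,3.534) -> (12.584,12.889) [heading=63, move]
  -- iteration 3/3 --
  PU: pen up
  FD 10.5: (12.584,12.889) -> (17.35,22.245) [heading=63, move]
]
BK 10.3: (17.35,22.245) -> (12.674,13.068) [heading=63, move]
FD 11.3: (12.674,13.068) -> (17.804,23.136) [heading=63, move]
PU: pen up
BK 13.9: (17.804,23.136) -> (11.494,10.751) [heading=63, move]
FD 5.9: (11.494,10.751) -> (14.172,16.008) [heading=63, move]
Final: pos=(14.172,16.008), heading=63, 3 segment(s) drawn

Start position: (-9, 3)
Final position: (14.172, 16.008)
Distance = 26.574; >= 1e-6 -> NOT closed

Answer: no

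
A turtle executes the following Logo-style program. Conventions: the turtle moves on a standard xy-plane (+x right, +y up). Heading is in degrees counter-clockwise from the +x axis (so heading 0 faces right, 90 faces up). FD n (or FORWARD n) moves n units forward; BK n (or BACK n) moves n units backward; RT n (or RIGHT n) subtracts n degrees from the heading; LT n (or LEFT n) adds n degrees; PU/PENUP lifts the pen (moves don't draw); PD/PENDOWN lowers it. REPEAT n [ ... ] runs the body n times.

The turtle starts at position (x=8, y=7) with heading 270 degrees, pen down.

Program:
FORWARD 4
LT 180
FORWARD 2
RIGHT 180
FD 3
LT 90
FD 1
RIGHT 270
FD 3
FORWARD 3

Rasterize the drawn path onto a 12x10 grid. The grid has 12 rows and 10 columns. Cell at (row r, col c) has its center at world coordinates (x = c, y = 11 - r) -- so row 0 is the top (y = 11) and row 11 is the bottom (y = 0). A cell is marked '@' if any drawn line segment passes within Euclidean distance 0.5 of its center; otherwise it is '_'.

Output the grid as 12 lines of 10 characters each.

Segment 0: (8,7) -> (8,3)
Segment 1: (8,3) -> (8,5)
Segment 2: (8,5) -> (8,2)
Segment 3: (8,2) -> (9,2)
Segment 4: (9,2) -> (9,5)
Segment 5: (9,5) -> (9,8)

Answer: __________
__________
__________
_________@
________@@
________@@
________@@
________@@
________@@
________@@
__________
__________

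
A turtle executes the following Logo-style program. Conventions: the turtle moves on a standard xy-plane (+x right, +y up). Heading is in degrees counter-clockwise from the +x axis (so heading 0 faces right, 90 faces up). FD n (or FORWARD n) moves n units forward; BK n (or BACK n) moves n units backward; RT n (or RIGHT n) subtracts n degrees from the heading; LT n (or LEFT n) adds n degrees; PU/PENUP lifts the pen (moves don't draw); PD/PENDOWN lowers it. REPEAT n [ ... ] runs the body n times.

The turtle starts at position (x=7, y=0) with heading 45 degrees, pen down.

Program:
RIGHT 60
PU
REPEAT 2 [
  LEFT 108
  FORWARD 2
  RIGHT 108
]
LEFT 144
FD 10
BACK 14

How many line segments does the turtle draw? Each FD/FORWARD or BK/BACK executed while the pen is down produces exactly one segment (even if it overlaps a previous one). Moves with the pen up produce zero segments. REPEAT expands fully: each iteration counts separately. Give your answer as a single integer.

Answer: 0

Derivation:
Executing turtle program step by step:
Start: pos=(7,0), heading=45, pen down
RT 60: heading 45 -> 345
PU: pen up
REPEAT 2 [
  -- iteration 1/2 --
  LT 108: heading 345 -> 93
  FD 2: (7,0) -> (6.895,1.997) [heading=93, move]
  RT 108: heading 93 -> 345
  -- iteration 2/2 --
  LT 108: heading 345 -> 93
  FD 2: (6.895,1.997) -> (6.791,3.995) [heading=93, move]
  RT 108: heading 93 -> 345
]
LT 144: heading 345 -> 129
FD 10: (6.791,3.995) -> (0.497,11.766) [heading=129, move]
BK 14: (0.497,11.766) -> (9.308,0.886) [heading=129, move]
Final: pos=(9.308,0.886), heading=129, 0 segment(s) drawn
Segments drawn: 0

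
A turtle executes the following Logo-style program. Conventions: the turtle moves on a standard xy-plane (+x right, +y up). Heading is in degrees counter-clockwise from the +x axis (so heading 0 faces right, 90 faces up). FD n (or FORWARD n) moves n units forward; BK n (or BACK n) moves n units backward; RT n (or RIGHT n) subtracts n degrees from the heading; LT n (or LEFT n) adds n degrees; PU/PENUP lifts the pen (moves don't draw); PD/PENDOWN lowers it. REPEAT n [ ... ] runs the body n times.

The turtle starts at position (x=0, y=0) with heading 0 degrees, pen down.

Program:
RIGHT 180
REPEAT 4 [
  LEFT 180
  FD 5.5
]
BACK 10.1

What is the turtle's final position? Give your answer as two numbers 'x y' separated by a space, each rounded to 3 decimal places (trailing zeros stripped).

Executing turtle program step by step:
Start: pos=(0,0), heading=0, pen down
RT 180: heading 0 -> 180
REPEAT 4 [
  -- iteration 1/4 --
  LT 180: heading 180 -> 0
  FD 5.5: (0,0) -> (5.5,0) [heading=0, draw]
  -- iteration 2/4 --
  LT 180: heading 0 -> 180
  FD 5.5: (5.5,0) -> (0,0) [heading=180, draw]
  -- iteration 3/4 --
  LT 180: heading 180 -> 0
  FD 5.5: (0,0) -> (5.5,0) [heading=0, draw]
  -- iteration 4/4 --
  LT 180: heading 0 -> 180
  FD 5.5: (5.5,0) -> (0,0) [heading=180, draw]
]
BK 10.1: (0,0) -> (10.1,0) [heading=180, draw]
Final: pos=(10.1,0), heading=180, 5 segment(s) drawn

Answer: 10.1 0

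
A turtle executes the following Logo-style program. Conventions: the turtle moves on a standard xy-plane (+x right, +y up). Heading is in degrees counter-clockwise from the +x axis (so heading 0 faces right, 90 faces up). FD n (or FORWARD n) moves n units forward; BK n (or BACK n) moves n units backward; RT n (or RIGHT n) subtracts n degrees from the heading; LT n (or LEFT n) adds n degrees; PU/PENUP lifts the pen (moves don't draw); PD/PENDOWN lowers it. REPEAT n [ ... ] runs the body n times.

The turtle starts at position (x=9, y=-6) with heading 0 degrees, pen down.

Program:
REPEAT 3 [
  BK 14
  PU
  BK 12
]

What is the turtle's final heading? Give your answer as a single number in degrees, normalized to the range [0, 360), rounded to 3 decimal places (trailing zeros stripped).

Executing turtle program step by step:
Start: pos=(9,-6), heading=0, pen down
REPEAT 3 [
  -- iteration 1/3 --
  BK 14: (9,-6) -> (-5,-6) [heading=0, draw]
  PU: pen up
  BK 12: (-5,-6) -> (-17,-6) [heading=0, move]
  -- iteration 2/3 --
  BK 14: (-17,-6) -> (-31,-6) [heading=0, move]
  PU: pen up
  BK 12: (-31,-6) -> (-43,-6) [heading=0, move]
  -- iteration 3/3 --
  BK 14: (-43,-6) -> (-57,-6) [heading=0, move]
  PU: pen up
  BK 12: (-57,-6) -> (-69,-6) [heading=0, move]
]
Final: pos=(-69,-6), heading=0, 1 segment(s) drawn

Answer: 0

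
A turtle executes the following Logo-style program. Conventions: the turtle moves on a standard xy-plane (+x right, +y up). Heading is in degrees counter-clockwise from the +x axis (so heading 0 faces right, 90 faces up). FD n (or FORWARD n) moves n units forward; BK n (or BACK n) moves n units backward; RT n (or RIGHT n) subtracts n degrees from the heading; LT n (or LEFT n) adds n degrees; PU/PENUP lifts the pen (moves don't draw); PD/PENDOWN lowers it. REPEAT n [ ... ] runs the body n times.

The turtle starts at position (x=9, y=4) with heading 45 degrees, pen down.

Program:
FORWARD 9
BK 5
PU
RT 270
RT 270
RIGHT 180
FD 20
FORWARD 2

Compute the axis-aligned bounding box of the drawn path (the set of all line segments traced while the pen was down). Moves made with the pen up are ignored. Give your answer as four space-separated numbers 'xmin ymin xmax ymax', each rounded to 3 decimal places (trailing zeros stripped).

Executing turtle program step by step:
Start: pos=(9,4), heading=45, pen down
FD 9: (9,4) -> (15.364,10.364) [heading=45, draw]
BK 5: (15.364,10.364) -> (11.828,6.828) [heading=45, draw]
PU: pen up
RT 270: heading 45 -> 135
RT 270: heading 135 -> 225
RT 180: heading 225 -> 45
FD 20: (11.828,6.828) -> (25.971,20.971) [heading=45, move]
FD 2: (25.971,20.971) -> (27.385,22.385) [heading=45, move]
Final: pos=(27.385,22.385), heading=45, 2 segment(s) drawn

Segment endpoints: x in {9, 11.828, 15.364}, y in {4, 6.828, 10.364}
xmin=9, ymin=4, xmax=15.364, ymax=10.364

Answer: 9 4 15.364 10.364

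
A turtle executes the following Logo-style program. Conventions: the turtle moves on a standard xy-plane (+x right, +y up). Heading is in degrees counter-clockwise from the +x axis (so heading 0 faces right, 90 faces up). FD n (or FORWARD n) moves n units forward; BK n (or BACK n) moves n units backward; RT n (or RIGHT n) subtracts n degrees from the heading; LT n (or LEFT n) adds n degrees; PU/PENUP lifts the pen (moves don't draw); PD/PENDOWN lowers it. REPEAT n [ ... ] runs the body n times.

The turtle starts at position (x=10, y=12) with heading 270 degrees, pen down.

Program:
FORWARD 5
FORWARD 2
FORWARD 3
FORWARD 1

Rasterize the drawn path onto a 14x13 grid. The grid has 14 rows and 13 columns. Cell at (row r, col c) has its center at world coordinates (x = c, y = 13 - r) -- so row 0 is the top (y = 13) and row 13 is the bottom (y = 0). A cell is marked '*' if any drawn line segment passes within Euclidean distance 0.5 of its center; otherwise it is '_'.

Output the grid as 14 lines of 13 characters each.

Answer: _____________
__________*__
__________*__
__________*__
__________*__
__________*__
__________*__
__________*__
__________*__
__________*__
__________*__
__________*__
__________*__
_____________

Derivation:
Segment 0: (10,12) -> (10,7)
Segment 1: (10,7) -> (10,5)
Segment 2: (10,5) -> (10,2)
Segment 3: (10,2) -> (10,1)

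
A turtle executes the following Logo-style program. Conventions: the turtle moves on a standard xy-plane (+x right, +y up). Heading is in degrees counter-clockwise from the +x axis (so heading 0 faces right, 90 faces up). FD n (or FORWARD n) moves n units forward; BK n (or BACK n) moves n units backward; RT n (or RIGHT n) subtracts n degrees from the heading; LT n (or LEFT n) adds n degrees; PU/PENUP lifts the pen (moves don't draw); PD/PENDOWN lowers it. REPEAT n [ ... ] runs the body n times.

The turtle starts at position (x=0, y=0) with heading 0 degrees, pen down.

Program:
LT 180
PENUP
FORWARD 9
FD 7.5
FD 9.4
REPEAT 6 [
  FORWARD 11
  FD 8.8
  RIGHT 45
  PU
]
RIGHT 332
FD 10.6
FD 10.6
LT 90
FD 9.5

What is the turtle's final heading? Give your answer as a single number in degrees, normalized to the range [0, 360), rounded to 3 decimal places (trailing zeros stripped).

Executing turtle program step by step:
Start: pos=(0,0), heading=0, pen down
LT 180: heading 0 -> 180
PU: pen up
FD 9: (0,0) -> (-9,0) [heading=180, move]
FD 7.5: (-9,0) -> (-16.5,0) [heading=180, move]
FD 9.4: (-16.5,0) -> (-25.9,0) [heading=180, move]
REPEAT 6 [
  -- iteration 1/6 --
  FD 11: (-25.9,0) -> (-36.9,0) [heading=180, move]
  FD 8.8: (-36.9,0) -> (-45.7,0) [heading=180, move]
  RT 45: heading 180 -> 135
  PU: pen up
  -- iteration 2/6 --
  FD 11: (-45.7,0) -> (-53.478,7.778) [heading=135, move]
  FD 8.8: (-53.478,7.778) -> (-59.701,14.001) [heading=135, move]
  RT 45: heading 135 -> 90
  PU: pen up
  -- iteration 3/6 --
  FD 11: (-59.701,14.001) -> (-59.701,25.001) [heading=90, move]
  FD 8.8: (-59.701,25.001) -> (-59.701,33.801) [heading=90, move]
  RT 45: heading 90 -> 45
  PU: pen up
  -- iteration 4/6 --
  FD 11: (-59.701,33.801) -> (-51.923,41.579) [heading=45, move]
  FD 8.8: (-51.923,41.579) -> (-45.7,47.801) [heading=45, move]
  RT 45: heading 45 -> 0
  PU: pen up
  -- iteration 5/6 --
  FD 11: (-45.7,47.801) -> (-34.7,47.801) [heading=0, move]
  FD 8.8: (-34.7,47.801) -> (-25.9,47.801) [heading=0, move]
  RT 45: heading 0 -> 315
  PU: pen up
  -- iteration 6/6 --
  FD 11: (-25.9,47.801) -> (-18.122,40.023) [heading=315, move]
  FD 8.8: (-18.122,40.023) -> (-11.899,33.801) [heading=315, move]
  RT 45: heading 315 -> 270
  PU: pen up
]
RT 332: heading 270 -> 298
FD 10.6: (-11.899,33.801) -> (-6.923,24.441) [heading=298, move]
FD 10.6: (-6.923,24.441) -> (-1.946,15.082) [heading=298, move]
LT 90: heading 298 -> 28
FD 9.5: (-1.946,15.082) -> (6.442,19.542) [heading=28, move]
Final: pos=(6.442,19.542), heading=28, 0 segment(s) drawn

Answer: 28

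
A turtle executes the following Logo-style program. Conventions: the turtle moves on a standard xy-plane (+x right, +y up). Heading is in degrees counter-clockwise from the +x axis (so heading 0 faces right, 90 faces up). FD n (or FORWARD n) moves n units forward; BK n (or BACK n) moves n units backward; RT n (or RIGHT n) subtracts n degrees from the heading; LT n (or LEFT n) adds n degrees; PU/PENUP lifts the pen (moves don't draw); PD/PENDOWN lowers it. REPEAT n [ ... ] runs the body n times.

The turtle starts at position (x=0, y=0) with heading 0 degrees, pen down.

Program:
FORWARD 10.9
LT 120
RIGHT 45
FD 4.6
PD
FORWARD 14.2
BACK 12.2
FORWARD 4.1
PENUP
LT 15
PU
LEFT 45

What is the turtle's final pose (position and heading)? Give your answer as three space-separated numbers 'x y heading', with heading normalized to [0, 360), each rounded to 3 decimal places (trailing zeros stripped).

Executing turtle program step by step:
Start: pos=(0,0), heading=0, pen down
FD 10.9: (0,0) -> (10.9,0) [heading=0, draw]
LT 120: heading 0 -> 120
RT 45: heading 120 -> 75
FD 4.6: (10.9,0) -> (12.091,4.443) [heading=75, draw]
PD: pen down
FD 14.2: (12.091,4.443) -> (15.766,18.159) [heading=75, draw]
BK 12.2: (15.766,18.159) -> (12.608,6.375) [heading=75, draw]
FD 4.1: (12.608,6.375) -> (13.669,10.335) [heading=75, draw]
PU: pen up
LT 15: heading 75 -> 90
PU: pen up
LT 45: heading 90 -> 135
Final: pos=(13.669,10.335), heading=135, 5 segment(s) drawn

Answer: 13.669 10.335 135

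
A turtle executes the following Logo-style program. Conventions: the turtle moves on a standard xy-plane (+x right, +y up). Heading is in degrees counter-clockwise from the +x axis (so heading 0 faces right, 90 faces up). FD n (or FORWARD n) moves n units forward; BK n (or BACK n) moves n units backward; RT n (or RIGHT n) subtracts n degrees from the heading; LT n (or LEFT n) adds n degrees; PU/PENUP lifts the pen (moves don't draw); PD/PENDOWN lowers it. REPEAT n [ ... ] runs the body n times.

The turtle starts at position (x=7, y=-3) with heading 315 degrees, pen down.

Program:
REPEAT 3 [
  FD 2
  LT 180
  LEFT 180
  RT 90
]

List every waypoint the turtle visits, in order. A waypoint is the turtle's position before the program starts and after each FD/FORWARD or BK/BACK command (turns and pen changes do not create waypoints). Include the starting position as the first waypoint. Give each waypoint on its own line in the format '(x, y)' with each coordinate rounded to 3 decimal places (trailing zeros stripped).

Answer: (7, -3)
(8.414, -4.414)
(7, -5.828)
(5.586, -4.414)

Derivation:
Executing turtle program step by step:
Start: pos=(7,-3), heading=315, pen down
REPEAT 3 [
  -- iteration 1/3 --
  FD 2: (7,-3) -> (8.414,-4.414) [heading=315, draw]
  LT 180: heading 315 -> 135
  LT 180: heading 135 -> 315
  RT 90: heading 315 -> 225
  -- iteration 2/3 --
  FD 2: (8.414,-4.414) -> (7,-5.828) [heading=225, draw]
  LT 180: heading 225 -> 45
  LT 180: heading 45 -> 225
  RT 90: heading 225 -> 135
  -- iteration 3/3 --
  FD 2: (7,-5.828) -> (5.586,-4.414) [heading=135, draw]
  LT 180: heading 135 -> 315
  LT 180: heading 315 -> 135
  RT 90: heading 135 -> 45
]
Final: pos=(5.586,-4.414), heading=45, 3 segment(s) drawn
Waypoints (4 total):
(7, -3)
(8.414, -4.414)
(7, -5.828)
(5.586, -4.414)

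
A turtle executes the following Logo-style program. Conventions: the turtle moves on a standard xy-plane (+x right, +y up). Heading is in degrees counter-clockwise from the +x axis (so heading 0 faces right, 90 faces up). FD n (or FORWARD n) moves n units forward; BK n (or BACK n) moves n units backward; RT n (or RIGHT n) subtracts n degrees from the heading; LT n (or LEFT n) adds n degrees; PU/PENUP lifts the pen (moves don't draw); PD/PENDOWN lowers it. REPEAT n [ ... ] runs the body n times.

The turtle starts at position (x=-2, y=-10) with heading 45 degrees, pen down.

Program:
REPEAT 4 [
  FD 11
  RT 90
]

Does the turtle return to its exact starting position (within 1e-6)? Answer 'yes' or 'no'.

Answer: yes

Derivation:
Executing turtle program step by step:
Start: pos=(-2,-10), heading=45, pen down
REPEAT 4 [
  -- iteration 1/4 --
  FD 11: (-2,-10) -> (5.778,-2.222) [heading=45, draw]
  RT 90: heading 45 -> 315
  -- iteration 2/4 --
  FD 11: (5.778,-2.222) -> (13.556,-10) [heading=315, draw]
  RT 90: heading 315 -> 225
  -- iteration 3/4 --
  FD 11: (13.556,-10) -> (5.778,-17.778) [heading=225, draw]
  RT 90: heading 225 -> 135
  -- iteration 4/4 --
  FD 11: (5.778,-17.778) -> (-2,-10) [heading=135, draw]
  RT 90: heading 135 -> 45
]
Final: pos=(-2,-10), heading=45, 4 segment(s) drawn

Start position: (-2, -10)
Final position: (-2, -10)
Distance = 0; < 1e-6 -> CLOSED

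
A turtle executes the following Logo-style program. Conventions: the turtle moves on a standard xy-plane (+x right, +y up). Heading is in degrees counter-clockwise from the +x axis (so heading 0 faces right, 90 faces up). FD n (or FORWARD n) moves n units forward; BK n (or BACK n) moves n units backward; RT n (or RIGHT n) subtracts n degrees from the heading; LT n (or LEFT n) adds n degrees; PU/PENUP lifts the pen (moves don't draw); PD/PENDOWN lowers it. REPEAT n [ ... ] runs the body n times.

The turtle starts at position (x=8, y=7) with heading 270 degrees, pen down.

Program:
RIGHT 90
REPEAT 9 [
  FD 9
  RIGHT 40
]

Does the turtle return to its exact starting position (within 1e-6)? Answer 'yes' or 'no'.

Executing turtle program step by step:
Start: pos=(8,7), heading=270, pen down
RT 90: heading 270 -> 180
REPEAT 9 [
  -- iteration 1/9 --
  FD 9: (8,7) -> (-1,7) [heading=180, draw]
  RT 40: heading 180 -> 140
  -- iteration 2/9 --
  FD 9: (-1,7) -> (-7.894,12.785) [heading=140, draw]
  RT 40: heading 140 -> 100
  -- iteration 3/9 --
  FD 9: (-7.894,12.785) -> (-9.457,21.648) [heading=100, draw]
  RT 40: heading 100 -> 60
  -- iteration 4/9 --
  FD 9: (-9.457,21.648) -> (-4.957,29.443) [heading=60, draw]
  RT 40: heading 60 -> 20
  -- iteration 5/9 --
  FD 9: (-4.957,29.443) -> (3.5,32.521) [heading=20, draw]
  RT 40: heading 20 -> 340
  -- iteration 6/9 --
  FD 9: (3.5,32.521) -> (11.957,29.443) [heading=340, draw]
  RT 40: heading 340 -> 300
  -- iteration 7/9 --
  FD 9: (11.957,29.443) -> (16.457,21.648) [heading=300, draw]
  RT 40: heading 300 -> 260
  -- iteration 8/9 --
  FD 9: (16.457,21.648) -> (14.894,12.785) [heading=260, draw]
  RT 40: heading 260 -> 220
  -- iteration 9/9 --
  FD 9: (14.894,12.785) -> (8,7) [heading=220, draw]
  RT 40: heading 220 -> 180
]
Final: pos=(8,7), heading=180, 9 segment(s) drawn

Start position: (8, 7)
Final position: (8, 7)
Distance = 0; < 1e-6 -> CLOSED

Answer: yes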